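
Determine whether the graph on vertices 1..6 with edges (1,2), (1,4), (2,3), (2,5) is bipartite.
Yes. Partition: {1, 3, 5, 6}, {2, 4}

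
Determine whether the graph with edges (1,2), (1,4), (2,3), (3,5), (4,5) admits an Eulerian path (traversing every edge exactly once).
Yes — and in fact it has an Eulerian circuit (the graph is connected and all 5 vertices have even degree)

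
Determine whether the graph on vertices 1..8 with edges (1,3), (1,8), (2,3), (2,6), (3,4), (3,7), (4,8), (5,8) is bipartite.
Yes. Partition: {1, 2, 4, 5, 7}, {3, 6, 8}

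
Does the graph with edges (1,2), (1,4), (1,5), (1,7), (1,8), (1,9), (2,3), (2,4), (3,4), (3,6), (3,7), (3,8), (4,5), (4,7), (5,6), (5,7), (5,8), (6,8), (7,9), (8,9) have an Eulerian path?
No (8 vertices have odd degree: {2, 3, 4, 5, 6, 7, 8, 9}; Eulerian path requires 0 or 2)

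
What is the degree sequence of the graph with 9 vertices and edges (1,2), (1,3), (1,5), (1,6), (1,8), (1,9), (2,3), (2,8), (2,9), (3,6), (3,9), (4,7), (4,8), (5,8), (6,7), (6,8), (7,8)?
[6, 6, 4, 4, 4, 3, 3, 2, 2] (degrees: deg(1)=6, deg(2)=4, deg(3)=4, deg(4)=2, deg(5)=2, deg(6)=4, deg(7)=3, deg(8)=6, deg(9)=3)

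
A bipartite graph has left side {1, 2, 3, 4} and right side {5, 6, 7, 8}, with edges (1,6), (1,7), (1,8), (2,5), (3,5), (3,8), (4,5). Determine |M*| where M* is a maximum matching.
3 (matching: (1,7), (2,5), (3,8); upper bound min(|L|,|R|) = min(4,4) = 4)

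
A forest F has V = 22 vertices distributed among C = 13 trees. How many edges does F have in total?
9 (Each of the 13 component trees on V_i vertices has V_i - 1 edges; summing gives V - C = 22 - 13 = 9)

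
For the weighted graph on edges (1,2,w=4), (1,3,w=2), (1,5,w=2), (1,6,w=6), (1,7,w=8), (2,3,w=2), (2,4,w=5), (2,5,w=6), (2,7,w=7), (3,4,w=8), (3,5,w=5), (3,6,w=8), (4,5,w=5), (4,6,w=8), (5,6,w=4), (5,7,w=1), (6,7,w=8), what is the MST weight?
16 (MST edges: (1,3,w=2), (1,5,w=2), (2,3,w=2), (2,4,w=5), (5,6,w=4), (5,7,w=1); sum of weights 2 + 2 + 2 + 5 + 4 + 1 = 16)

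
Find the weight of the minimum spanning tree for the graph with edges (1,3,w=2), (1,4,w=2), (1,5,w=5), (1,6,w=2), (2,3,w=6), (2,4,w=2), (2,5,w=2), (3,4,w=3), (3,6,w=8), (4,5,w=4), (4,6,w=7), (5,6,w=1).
9 (MST edges: (1,3,w=2), (1,4,w=2), (1,6,w=2), (2,5,w=2), (5,6,w=1); sum of weights 2 + 2 + 2 + 2 + 1 = 9)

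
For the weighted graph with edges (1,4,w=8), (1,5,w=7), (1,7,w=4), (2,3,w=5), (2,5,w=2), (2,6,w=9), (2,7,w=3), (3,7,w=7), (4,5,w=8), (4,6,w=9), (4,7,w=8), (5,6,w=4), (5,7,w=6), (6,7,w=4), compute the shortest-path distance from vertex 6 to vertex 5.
4 (path: 6 -> 5; weights 4 = 4)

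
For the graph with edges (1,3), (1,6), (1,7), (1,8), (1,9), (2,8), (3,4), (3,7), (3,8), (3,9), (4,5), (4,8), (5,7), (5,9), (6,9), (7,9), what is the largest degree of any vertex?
5 (attained at vertices 1, 3, 9)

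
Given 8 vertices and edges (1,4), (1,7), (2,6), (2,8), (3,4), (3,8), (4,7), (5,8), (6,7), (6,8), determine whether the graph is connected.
Yes (BFS from 1 visits [1, 4, 7, 3, 6, 8, 2, 5] — all 8 vertices reached)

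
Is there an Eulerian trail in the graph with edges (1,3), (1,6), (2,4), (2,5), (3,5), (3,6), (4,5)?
Yes (the graph is connected and exactly 2 vertices have odd degree: {3, 5}; any Eulerian path must start and end at those)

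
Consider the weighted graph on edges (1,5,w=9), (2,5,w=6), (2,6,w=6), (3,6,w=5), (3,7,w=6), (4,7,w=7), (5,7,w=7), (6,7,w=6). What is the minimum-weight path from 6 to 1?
21 (path: 6 -> 2 -> 5 -> 1; weights 6 + 6 + 9 = 21)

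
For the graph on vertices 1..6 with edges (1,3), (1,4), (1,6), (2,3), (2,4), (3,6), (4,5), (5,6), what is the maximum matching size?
3 (matching: (1,6), (2,3), (4,5); upper bound floor(n/2) = floor(6/2) = 3)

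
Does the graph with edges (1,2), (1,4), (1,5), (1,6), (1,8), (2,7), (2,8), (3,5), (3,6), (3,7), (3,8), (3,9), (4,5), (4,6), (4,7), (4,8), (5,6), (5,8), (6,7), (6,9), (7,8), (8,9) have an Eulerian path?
No (8 vertices have odd degree: {1, 2, 3, 4, 5, 7, 8, 9}; Eulerian path requires 0 or 2)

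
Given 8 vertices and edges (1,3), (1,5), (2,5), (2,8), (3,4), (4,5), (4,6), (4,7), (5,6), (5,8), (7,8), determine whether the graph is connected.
Yes (BFS from 1 visits [1, 3, 5, 4, 2, 6, 8, 7] — all 8 vertices reached)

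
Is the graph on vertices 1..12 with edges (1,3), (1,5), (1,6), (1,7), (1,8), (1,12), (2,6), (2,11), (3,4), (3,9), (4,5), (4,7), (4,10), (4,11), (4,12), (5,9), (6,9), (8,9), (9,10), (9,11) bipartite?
Yes. Partition: {1, 2, 4, 9}, {3, 5, 6, 7, 8, 10, 11, 12}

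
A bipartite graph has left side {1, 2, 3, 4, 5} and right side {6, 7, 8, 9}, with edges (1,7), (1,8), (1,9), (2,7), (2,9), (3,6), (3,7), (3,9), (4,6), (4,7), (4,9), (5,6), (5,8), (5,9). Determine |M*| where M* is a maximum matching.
4 (matching: (1,9), (2,7), (3,6), (5,8); upper bound min(|L|,|R|) = min(5,4) = 4)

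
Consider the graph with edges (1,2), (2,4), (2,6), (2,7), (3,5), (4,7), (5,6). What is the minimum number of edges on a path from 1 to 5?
3 (path: 1 -> 2 -> 6 -> 5, 3 edges)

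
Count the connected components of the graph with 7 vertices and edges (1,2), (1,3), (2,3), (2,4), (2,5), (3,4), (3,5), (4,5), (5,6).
2 (components: {1, 2, 3, 4, 5, 6}, {7})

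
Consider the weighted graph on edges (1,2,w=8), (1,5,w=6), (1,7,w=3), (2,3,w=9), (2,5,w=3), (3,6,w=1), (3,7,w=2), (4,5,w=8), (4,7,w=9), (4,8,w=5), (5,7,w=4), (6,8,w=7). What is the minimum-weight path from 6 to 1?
6 (path: 6 -> 3 -> 7 -> 1; weights 1 + 2 + 3 = 6)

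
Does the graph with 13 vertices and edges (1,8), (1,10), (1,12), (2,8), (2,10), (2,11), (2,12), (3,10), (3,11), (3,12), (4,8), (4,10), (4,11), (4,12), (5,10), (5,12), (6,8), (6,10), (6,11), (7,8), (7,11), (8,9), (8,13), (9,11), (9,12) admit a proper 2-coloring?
Yes. Partition: {1, 2, 3, 4, 5, 6, 7, 9, 13}, {8, 10, 11, 12}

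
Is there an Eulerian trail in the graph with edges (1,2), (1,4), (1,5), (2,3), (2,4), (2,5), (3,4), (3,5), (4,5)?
Yes (the graph is connected and exactly 2 vertices have odd degree: {1, 3}; any Eulerian path must start and end at those)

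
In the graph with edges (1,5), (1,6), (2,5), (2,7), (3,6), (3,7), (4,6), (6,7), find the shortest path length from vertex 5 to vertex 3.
3 (path: 5 -> 2 -> 7 -> 3, 3 edges)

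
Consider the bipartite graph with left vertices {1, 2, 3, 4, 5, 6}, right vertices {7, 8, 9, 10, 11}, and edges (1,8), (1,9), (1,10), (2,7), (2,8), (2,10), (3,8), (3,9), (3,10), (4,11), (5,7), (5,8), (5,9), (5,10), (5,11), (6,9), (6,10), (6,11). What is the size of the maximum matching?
5 (matching: (1,10), (2,8), (3,9), (4,11), (5,7); upper bound min(|L|,|R|) = min(6,5) = 5)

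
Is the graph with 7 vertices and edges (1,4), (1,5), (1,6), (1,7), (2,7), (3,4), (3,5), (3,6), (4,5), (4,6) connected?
Yes (BFS from 1 visits [1, 4, 5, 6, 7, 3, 2] — all 7 vertices reached)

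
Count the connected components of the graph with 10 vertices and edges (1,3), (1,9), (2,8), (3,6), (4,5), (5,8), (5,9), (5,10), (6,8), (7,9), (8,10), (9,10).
1 (components: {1, 2, 3, 4, 5, 6, 7, 8, 9, 10})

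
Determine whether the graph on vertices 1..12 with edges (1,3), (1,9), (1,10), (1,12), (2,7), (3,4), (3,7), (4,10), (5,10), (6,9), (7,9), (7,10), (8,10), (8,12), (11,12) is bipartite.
Yes. Partition: {1, 4, 5, 6, 7, 8, 11}, {2, 3, 9, 10, 12}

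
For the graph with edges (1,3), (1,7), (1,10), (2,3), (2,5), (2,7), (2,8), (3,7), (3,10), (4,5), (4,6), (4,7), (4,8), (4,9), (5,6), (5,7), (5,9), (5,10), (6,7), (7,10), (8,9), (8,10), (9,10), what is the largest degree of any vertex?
7 (attained at vertex 7)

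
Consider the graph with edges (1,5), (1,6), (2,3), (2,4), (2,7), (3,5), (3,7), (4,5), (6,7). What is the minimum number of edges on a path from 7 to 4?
2 (path: 7 -> 2 -> 4, 2 edges)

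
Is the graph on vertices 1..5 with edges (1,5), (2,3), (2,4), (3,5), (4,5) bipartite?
Yes. Partition: {1, 3, 4}, {2, 5}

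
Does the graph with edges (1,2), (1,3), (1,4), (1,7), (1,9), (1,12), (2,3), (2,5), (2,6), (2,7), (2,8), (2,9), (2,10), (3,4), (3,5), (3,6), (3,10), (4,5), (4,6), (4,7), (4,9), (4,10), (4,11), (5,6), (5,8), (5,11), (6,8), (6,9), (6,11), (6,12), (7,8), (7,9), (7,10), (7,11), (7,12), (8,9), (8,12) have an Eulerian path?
Yes — and in fact it has an Eulerian circuit (the graph is connected and all 12 vertices have even degree)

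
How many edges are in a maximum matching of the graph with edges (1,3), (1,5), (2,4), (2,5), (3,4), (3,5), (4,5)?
2 (matching: (1,5), (2,4); upper bound floor(n/2) = floor(5/2) = 2)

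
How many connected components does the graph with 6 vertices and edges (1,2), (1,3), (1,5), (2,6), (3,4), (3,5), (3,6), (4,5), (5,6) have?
1 (components: {1, 2, 3, 4, 5, 6})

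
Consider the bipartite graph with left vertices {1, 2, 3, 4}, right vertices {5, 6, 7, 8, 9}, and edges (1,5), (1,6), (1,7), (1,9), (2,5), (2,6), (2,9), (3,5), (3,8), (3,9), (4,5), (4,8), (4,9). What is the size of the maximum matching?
4 (matching: (1,7), (2,6), (3,8), (4,9); upper bound min(|L|,|R|) = min(4,5) = 4)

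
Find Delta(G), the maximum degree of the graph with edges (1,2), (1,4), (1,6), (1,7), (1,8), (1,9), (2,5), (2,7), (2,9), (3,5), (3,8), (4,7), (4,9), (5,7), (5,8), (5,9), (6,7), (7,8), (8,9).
6 (attained at vertices 1, 7)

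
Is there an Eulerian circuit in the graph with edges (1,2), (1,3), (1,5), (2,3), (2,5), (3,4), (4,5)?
No (4 vertices have odd degree: {1, 2, 3, 5}; Eulerian circuit requires 0)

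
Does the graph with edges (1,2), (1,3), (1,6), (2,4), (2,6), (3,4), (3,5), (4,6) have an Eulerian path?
No (6 vertices have odd degree: {1, 2, 3, 4, 5, 6}; Eulerian path requires 0 or 2)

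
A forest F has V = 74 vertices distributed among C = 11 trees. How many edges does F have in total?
63 (Each of the 11 component trees on V_i vertices has V_i - 1 edges; summing gives V - C = 74 - 11 = 63)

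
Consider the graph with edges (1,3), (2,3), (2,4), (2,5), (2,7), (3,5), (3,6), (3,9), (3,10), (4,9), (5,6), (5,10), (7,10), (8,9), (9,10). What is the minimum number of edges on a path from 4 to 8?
2 (path: 4 -> 9 -> 8, 2 edges)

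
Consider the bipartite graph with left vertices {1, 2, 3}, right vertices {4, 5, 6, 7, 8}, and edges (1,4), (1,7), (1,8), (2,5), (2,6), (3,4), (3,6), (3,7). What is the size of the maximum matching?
3 (matching: (1,8), (2,6), (3,7); upper bound min(|L|,|R|) = min(3,5) = 3)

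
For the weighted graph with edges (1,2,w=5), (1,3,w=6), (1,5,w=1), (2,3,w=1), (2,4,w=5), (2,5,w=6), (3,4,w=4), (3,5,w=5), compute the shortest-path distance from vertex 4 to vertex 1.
10 (path: 4 -> 3 -> 1; weights 4 + 6 = 10)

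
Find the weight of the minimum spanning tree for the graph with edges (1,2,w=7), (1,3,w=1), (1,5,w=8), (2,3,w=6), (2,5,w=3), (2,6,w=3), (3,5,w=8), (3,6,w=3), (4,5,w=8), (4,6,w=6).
16 (MST edges: (1,3,w=1), (2,5,w=3), (2,6,w=3), (3,6,w=3), (4,6,w=6); sum of weights 1 + 3 + 3 + 3 + 6 = 16)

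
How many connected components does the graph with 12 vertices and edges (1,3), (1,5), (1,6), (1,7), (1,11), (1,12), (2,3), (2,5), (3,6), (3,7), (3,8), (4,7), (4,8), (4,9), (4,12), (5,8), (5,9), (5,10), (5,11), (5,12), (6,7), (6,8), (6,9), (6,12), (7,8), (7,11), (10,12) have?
1 (components: {1, 2, 3, 4, 5, 6, 7, 8, 9, 10, 11, 12})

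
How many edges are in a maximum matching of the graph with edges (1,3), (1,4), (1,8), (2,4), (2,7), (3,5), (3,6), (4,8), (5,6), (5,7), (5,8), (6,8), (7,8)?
4 (matching: (1,3), (2,4), (5,6), (7,8); upper bound floor(n/2) = floor(8/2) = 4)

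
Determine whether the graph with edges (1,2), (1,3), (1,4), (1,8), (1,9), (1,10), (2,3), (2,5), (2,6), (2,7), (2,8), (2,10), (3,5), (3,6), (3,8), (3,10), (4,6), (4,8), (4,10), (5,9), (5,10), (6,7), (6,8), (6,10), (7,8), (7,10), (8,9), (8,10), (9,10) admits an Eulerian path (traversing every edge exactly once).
Yes (the graph is connected and exactly 2 vertices have odd degree: {2, 10}; any Eulerian path must start and end at those)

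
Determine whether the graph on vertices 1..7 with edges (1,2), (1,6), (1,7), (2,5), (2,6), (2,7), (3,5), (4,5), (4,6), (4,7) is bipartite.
No (odd cycle of length 3: 2 -> 1 -> 7 -> 2)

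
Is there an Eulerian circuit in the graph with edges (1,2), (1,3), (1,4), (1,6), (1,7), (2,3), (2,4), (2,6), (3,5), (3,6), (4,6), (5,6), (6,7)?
No (2 vertices have odd degree: {1, 4}; Eulerian circuit requires 0)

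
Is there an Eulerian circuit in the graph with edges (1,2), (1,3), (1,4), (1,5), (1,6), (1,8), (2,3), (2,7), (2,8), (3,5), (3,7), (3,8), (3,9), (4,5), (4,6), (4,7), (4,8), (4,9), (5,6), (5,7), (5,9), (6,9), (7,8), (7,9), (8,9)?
Yes (the graph is connected and all 9 vertices have even degree)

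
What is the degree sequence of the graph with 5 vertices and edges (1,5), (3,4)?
[1, 1, 1, 1, 0] (degrees: deg(1)=1, deg(2)=0, deg(3)=1, deg(4)=1, deg(5)=1)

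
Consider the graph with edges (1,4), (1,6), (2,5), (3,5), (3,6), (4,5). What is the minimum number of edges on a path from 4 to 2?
2 (path: 4 -> 5 -> 2, 2 edges)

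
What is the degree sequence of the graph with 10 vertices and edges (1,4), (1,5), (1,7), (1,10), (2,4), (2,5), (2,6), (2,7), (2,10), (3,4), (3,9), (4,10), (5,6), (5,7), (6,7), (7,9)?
[5, 5, 4, 4, 4, 3, 3, 2, 2, 0] (degrees: deg(1)=4, deg(2)=5, deg(3)=2, deg(4)=4, deg(5)=4, deg(6)=3, deg(7)=5, deg(8)=0, deg(9)=2, deg(10)=3)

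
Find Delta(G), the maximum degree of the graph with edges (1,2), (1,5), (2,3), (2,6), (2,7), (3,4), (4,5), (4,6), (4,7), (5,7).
4 (attained at vertices 2, 4)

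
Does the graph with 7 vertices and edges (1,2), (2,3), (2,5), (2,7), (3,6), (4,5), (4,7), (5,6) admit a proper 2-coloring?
Yes. Partition: {1, 3, 5, 7}, {2, 4, 6}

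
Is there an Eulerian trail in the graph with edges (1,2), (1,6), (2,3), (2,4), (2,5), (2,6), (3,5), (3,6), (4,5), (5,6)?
Yes (the graph is connected and exactly 2 vertices have odd degree: {2, 3}; any Eulerian path must start and end at those)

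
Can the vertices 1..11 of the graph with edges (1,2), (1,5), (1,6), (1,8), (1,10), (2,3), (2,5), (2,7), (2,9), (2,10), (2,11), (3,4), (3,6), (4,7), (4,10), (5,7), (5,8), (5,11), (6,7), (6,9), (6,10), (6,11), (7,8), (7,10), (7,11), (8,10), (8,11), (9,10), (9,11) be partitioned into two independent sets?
No (odd cycle of length 3: 2 -> 1 -> 10 -> 2)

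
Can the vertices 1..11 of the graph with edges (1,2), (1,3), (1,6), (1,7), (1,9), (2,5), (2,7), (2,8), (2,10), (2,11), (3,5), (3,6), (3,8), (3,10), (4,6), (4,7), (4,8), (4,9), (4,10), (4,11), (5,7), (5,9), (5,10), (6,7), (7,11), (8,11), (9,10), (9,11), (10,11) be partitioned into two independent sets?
No (odd cycle of length 3: 3 -> 1 -> 6 -> 3)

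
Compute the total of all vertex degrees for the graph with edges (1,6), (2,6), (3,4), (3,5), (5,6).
10 (handshake: sum of degrees = 2|E| = 2 x 5 = 10)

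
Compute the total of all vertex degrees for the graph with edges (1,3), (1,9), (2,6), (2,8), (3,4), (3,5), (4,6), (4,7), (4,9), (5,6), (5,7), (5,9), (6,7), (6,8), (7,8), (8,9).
32 (handshake: sum of degrees = 2|E| = 2 x 16 = 32)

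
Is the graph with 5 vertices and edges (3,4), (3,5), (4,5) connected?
No, it has 3 components: {1}, {2}, {3, 4, 5}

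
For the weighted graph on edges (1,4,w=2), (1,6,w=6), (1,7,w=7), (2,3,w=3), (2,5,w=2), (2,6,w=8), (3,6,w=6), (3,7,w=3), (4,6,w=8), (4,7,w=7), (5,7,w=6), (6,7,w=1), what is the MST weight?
17 (MST edges: (1,4,w=2), (1,6,w=6), (2,3,w=3), (2,5,w=2), (3,7,w=3), (6,7,w=1); sum of weights 2 + 6 + 3 + 2 + 3 + 1 = 17)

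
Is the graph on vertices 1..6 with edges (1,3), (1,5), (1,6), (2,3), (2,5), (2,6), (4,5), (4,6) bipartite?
Yes. Partition: {1, 2, 4}, {3, 5, 6}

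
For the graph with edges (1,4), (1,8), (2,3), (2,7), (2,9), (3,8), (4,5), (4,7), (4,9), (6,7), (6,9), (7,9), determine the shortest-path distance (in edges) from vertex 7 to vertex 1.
2 (path: 7 -> 4 -> 1, 2 edges)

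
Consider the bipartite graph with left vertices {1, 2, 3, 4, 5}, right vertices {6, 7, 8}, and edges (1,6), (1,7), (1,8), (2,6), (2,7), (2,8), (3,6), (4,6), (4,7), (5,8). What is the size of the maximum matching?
3 (matching: (1,8), (2,7), (3,6); upper bound min(|L|,|R|) = min(5,3) = 3)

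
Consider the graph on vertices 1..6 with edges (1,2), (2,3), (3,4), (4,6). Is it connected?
No, it has 2 components: {1, 2, 3, 4, 6}, {5}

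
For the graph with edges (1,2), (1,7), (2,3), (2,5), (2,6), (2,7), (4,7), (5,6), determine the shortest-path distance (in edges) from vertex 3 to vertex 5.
2 (path: 3 -> 2 -> 5, 2 edges)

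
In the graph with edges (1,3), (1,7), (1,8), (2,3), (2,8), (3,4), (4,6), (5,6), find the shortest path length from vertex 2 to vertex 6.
3 (path: 2 -> 3 -> 4 -> 6, 3 edges)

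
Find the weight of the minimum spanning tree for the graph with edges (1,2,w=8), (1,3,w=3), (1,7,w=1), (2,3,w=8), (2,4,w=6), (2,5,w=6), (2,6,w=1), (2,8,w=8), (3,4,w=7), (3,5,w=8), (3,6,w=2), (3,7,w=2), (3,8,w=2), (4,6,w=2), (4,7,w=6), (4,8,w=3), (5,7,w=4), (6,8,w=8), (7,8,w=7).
14 (MST edges: (1,7,w=1), (2,6,w=1), (3,6,w=2), (3,7,w=2), (3,8,w=2), (4,6,w=2), (5,7,w=4); sum of weights 1 + 1 + 2 + 2 + 2 + 2 + 4 = 14)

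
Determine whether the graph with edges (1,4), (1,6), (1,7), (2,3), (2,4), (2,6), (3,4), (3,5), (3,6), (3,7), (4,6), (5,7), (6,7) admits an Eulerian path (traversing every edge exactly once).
No (4 vertices have odd degree: {1, 2, 3, 6}; Eulerian path requires 0 or 2)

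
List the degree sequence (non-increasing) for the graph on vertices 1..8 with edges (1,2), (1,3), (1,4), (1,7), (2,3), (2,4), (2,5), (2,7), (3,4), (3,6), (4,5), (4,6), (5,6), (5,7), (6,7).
[5, 5, 4, 4, 4, 4, 4, 0] (degrees: deg(1)=4, deg(2)=5, deg(3)=4, deg(4)=5, deg(5)=4, deg(6)=4, deg(7)=4, deg(8)=0)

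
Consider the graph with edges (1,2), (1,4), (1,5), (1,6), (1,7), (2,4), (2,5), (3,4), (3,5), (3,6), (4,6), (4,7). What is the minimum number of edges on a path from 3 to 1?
2 (path: 3 -> 4 -> 1, 2 edges)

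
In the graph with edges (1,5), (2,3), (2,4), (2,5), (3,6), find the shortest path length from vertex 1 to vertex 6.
4 (path: 1 -> 5 -> 2 -> 3 -> 6, 4 edges)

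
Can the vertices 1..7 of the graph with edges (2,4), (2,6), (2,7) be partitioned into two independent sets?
Yes. Partition: {1, 2, 3, 5}, {4, 6, 7}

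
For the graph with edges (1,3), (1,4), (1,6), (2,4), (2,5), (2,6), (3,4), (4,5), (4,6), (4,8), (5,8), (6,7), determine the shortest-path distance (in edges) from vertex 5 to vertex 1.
2 (path: 5 -> 4 -> 1, 2 edges)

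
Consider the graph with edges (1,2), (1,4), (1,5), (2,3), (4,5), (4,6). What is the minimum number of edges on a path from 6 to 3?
4 (path: 6 -> 4 -> 1 -> 2 -> 3, 4 edges)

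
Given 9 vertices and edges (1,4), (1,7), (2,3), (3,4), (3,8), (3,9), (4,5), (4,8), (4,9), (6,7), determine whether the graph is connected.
Yes (BFS from 1 visits [1, 4, 7, 3, 5, 8, 9, 6, 2] — all 9 vertices reached)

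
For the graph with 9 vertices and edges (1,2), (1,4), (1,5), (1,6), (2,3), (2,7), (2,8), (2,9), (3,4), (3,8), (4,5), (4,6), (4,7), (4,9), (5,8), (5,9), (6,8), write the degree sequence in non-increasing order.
[6, 5, 4, 4, 4, 3, 3, 3, 2] (degrees: deg(1)=4, deg(2)=5, deg(3)=3, deg(4)=6, deg(5)=4, deg(6)=3, deg(7)=2, deg(8)=4, deg(9)=3)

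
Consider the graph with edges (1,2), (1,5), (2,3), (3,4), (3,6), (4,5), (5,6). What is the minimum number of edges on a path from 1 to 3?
2 (path: 1 -> 2 -> 3, 2 edges)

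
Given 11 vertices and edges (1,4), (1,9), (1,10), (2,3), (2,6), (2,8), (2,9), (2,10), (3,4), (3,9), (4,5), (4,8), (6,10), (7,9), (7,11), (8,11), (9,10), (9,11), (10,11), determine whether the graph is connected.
Yes (BFS from 1 visits [1, 4, 9, 10, 3, 5, 8, 2, 7, 11, 6] — all 11 vertices reached)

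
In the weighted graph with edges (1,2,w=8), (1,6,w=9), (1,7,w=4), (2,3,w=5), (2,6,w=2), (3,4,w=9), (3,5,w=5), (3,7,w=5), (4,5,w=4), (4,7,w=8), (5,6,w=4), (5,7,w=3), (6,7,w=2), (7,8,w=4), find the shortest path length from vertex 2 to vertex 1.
8 (path: 2 -> 1; weights 8 = 8)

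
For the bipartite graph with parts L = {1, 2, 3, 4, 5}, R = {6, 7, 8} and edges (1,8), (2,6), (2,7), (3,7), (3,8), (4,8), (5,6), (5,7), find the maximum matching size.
3 (matching: (1,8), (2,7), (5,6); upper bound min(|L|,|R|) = min(5,3) = 3)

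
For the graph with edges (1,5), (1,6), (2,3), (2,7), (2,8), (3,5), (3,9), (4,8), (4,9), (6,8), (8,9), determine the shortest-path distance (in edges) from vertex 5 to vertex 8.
3 (path: 5 -> 3 -> 9 -> 8, 3 edges)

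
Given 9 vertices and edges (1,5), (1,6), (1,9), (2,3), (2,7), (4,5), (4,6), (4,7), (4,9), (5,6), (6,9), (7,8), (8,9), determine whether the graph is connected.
Yes (BFS from 1 visits [1, 5, 6, 9, 4, 8, 7, 2, 3] — all 9 vertices reached)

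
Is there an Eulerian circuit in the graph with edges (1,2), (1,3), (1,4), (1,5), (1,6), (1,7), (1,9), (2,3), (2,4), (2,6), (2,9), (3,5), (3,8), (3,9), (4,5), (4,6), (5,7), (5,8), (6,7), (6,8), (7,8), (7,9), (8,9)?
No (8 vertices have odd degree: {1, 2, 3, 5, 6, 7, 8, 9}; Eulerian circuit requires 0)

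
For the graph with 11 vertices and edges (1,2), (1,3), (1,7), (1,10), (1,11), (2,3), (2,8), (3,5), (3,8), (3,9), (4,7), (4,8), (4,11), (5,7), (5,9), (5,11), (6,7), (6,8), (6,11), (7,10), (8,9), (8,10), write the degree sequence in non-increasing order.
[6, 5, 5, 5, 4, 4, 3, 3, 3, 3, 3] (degrees: deg(1)=5, deg(2)=3, deg(3)=5, deg(4)=3, deg(5)=4, deg(6)=3, deg(7)=5, deg(8)=6, deg(9)=3, deg(10)=3, deg(11)=4)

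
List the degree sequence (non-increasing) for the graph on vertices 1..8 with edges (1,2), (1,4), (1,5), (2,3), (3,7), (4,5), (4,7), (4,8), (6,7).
[4, 3, 3, 2, 2, 2, 1, 1] (degrees: deg(1)=3, deg(2)=2, deg(3)=2, deg(4)=4, deg(5)=2, deg(6)=1, deg(7)=3, deg(8)=1)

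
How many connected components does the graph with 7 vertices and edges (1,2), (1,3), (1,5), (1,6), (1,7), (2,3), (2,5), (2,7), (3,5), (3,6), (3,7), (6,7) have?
2 (components: {1, 2, 3, 5, 6, 7}, {4})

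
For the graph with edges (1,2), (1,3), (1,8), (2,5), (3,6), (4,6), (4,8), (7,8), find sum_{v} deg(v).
16 (handshake: sum of degrees = 2|E| = 2 x 8 = 16)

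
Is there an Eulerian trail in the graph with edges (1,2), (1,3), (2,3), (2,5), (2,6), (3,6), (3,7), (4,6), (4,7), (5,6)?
Yes — and in fact it has an Eulerian circuit (the graph is connected and all 7 vertices have even degree)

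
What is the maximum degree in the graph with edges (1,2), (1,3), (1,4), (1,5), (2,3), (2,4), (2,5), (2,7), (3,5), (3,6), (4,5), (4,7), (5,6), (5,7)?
6 (attained at vertex 5)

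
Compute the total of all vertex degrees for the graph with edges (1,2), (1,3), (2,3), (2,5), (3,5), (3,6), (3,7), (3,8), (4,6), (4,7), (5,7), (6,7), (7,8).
26 (handshake: sum of degrees = 2|E| = 2 x 13 = 26)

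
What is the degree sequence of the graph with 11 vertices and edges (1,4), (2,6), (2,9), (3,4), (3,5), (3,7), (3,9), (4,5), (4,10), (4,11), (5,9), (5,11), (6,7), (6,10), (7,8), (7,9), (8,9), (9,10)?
[6, 5, 4, 4, 4, 3, 3, 2, 2, 2, 1] (degrees: deg(1)=1, deg(2)=2, deg(3)=4, deg(4)=5, deg(5)=4, deg(6)=3, deg(7)=4, deg(8)=2, deg(9)=6, deg(10)=3, deg(11)=2)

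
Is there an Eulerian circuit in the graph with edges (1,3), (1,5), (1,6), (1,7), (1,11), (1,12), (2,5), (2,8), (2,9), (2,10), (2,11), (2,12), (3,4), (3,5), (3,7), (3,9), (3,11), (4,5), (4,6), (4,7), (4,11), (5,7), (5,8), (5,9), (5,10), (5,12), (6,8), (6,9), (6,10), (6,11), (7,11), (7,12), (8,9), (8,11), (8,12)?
No (6 vertices have odd degree: {4, 5, 9, 10, 11, 12}; Eulerian circuit requires 0)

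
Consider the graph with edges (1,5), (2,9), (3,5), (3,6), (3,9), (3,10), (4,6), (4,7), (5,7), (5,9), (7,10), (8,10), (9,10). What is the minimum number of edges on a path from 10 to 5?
2 (path: 10 -> 3 -> 5, 2 edges)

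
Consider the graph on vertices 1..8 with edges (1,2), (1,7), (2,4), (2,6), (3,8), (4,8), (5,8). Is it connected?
Yes (BFS from 1 visits [1, 2, 7, 4, 6, 8, 3, 5] — all 8 vertices reached)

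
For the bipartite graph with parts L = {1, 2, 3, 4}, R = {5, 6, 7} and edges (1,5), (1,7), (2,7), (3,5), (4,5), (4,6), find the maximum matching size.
3 (matching: (1,7), (3,5), (4,6); upper bound min(|L|,|R|) = min(4,3) = 3)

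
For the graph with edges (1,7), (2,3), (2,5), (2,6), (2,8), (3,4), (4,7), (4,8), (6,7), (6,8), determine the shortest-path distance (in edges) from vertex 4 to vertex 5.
3 (path: 4 -> 3 -> 2 -> 5, 3 edges)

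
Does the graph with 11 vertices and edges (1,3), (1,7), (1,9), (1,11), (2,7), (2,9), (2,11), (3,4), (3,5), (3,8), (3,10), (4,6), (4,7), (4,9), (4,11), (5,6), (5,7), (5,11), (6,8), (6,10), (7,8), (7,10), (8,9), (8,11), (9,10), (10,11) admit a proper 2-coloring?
Yes. Partition: {1, 2, 4, 5, 8, 10}, {3, 6, 7, 9, 11}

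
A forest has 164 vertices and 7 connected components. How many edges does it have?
157 (Each of the 7 component trees on V_i vertices has V_i - 1 edges; summing gives V - C = 164 - 7 = 157)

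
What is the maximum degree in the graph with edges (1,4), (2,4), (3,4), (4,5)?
4 (attained at vertex 4)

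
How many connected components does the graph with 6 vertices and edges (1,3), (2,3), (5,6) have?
3 (components: {1, 2, 3}, {4}, {5, 6})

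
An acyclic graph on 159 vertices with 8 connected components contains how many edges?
151 (Each of the 8 component trees on V_i vertices has V_i - 1 edges; summing gives V - C = 159 - 8 = 151)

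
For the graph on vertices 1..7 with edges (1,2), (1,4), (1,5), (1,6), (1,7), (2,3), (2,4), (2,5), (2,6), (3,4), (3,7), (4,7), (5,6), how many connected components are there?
1 (components: {1, 2, 3, 4, 5, 6, 7})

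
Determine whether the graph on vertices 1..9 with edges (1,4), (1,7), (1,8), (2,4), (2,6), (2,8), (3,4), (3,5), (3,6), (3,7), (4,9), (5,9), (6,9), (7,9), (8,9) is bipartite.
Yes. Partition: {1, 2, 3, 9}, {4, 5, 6, 7, 8}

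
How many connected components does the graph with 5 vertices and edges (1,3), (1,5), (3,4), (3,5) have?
2 (components: {1, 3, 4, 5}, {2})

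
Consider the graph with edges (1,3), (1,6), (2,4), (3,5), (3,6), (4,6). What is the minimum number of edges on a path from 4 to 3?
2 (path: 4 -> 6 -> 3, 2 edges)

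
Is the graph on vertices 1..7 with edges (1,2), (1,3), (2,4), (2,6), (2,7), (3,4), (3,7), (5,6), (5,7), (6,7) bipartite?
No (odd cycle of length 3: 7 -> 2 -> 6 -> 7)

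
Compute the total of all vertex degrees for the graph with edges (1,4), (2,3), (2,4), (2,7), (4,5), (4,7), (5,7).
14 (handshake: sum of degrees = 2|E| = 2 x 7 = 14)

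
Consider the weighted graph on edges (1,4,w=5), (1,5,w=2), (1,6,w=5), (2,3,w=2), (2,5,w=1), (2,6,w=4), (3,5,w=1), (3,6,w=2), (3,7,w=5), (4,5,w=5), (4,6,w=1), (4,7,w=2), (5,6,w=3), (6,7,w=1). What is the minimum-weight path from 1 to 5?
2 (path: 1 -> 5; weights 2 = 2)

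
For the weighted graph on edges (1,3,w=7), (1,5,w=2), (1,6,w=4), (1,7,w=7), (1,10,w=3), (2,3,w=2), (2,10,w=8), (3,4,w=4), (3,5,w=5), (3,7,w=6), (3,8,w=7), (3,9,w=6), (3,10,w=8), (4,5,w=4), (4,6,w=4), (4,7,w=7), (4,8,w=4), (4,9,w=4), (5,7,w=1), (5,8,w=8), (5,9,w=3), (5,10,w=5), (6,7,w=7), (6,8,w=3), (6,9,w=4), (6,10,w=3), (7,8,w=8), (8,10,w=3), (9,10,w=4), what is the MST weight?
25 (MST edges: (1,5,w=2), (1,10,w=3), (2,3,w=2), (3,4,w=4), (4,6,w=4), (5,7,w=1), (5,9,w=3), (6,8,w=3), (6,10,w=3); sum of weights 2 + 3 + 2 + 4 + 4 + 1 + 3 + 3 + 3 = 25)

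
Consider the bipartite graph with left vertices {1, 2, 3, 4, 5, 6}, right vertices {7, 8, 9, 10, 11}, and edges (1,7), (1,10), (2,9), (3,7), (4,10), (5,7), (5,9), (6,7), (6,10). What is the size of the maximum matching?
3 (matching: (1,10), (2,9), (3,7); upper bound min(|L|,|R|) = min(6,5) = 5)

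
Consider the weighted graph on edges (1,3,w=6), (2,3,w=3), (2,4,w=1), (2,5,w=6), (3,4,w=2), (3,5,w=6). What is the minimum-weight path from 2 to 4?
1 (path: 2 -> 4; weights 1 = 1)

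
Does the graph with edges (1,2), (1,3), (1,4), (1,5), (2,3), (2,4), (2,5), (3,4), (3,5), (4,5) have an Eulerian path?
Yes — and in fact it has an Eulerian circuit (the graph is connected and all 5 vertices have even degree)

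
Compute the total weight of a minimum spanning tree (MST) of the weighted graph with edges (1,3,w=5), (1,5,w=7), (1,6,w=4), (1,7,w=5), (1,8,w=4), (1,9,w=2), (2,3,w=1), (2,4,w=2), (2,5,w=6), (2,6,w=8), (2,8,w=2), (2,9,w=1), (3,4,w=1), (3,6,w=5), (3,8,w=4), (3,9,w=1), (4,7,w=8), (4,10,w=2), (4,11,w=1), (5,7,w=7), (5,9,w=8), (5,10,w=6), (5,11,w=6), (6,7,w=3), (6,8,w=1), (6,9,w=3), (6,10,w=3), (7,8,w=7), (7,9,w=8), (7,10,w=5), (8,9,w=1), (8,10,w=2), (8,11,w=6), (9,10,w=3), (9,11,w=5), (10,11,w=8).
19 (MST edges: (1,9,w=2), (2,3,w=1), (2,5,w=6), (2,9,w=1), (3,4,w=1), (4,10,w=2), (4,11,w=1), (6,7,w=3), (6,8,w=1), (8,9,w=1); sum of weights 2 + 1 + 6 + 1 + 1 + 2 + 1 + 3 + 1 + 1 = 19)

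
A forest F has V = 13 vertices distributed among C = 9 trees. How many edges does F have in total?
4 (Each of the 9 component trees on V_i vertices has V_i - 1 edges; summing gives V - C = 13 - 9 = 4)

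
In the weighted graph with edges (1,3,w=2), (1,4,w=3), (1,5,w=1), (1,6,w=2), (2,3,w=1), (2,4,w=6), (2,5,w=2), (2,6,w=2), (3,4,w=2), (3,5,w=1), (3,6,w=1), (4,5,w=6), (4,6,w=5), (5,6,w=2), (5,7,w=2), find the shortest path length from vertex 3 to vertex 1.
2 (path: 3 -> 1; weights 2 = 2)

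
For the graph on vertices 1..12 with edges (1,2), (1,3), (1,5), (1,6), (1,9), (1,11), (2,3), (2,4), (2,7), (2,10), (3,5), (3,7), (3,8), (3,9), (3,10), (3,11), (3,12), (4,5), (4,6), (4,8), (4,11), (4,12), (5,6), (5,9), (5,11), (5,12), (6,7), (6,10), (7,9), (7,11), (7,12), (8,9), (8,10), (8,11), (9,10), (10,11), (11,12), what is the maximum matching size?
6 (matching: (1,11), (2,7), (3,9), (4,6), (5,12), (8,10); upper bound floor(n/2) = floor(12/2) = 6)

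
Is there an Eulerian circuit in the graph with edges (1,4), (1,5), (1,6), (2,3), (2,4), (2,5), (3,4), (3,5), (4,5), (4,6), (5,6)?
No (6 vertices have odd degree: {1, 2, 3, 4, 5, 6}; Eulerian circuit requires 0)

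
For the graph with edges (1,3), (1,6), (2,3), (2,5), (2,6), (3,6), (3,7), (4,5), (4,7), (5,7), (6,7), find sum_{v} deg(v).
22 (handshake: sum of degrees = 2|E| = 2 x 11 = 22)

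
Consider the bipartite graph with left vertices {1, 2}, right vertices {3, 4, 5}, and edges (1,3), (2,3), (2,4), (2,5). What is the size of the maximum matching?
2 (matching: (1,3), (2,5); upper bound min(|L|,|R|) = min(2,3) = 2)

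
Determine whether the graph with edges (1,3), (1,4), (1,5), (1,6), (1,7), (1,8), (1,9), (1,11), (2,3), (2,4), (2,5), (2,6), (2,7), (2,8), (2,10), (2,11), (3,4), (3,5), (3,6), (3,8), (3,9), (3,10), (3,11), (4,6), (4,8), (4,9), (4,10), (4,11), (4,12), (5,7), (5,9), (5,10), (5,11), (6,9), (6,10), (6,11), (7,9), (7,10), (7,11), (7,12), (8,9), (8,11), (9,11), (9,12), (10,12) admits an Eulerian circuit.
No (8 vertices have odd degree: {3, 4, 5, 6, 7, 9, 10, 11}; Eulerian circuit requires 0)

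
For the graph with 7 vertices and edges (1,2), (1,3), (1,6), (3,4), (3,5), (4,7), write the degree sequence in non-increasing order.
[3, 3, 2, 1, 1, 1, 1] (degrees: deg(1)=3, deg(2)=1, deg(3)=3, deg(4)=2, deg(5)=1, deg(6)=1, deg(7)=1)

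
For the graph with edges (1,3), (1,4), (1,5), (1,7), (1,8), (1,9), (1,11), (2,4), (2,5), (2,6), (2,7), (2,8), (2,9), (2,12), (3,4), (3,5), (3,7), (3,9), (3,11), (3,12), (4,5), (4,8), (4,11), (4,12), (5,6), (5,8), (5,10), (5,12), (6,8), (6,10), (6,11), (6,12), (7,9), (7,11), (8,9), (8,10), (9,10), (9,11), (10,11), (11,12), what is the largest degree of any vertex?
8 (attained at vertices 5, 11)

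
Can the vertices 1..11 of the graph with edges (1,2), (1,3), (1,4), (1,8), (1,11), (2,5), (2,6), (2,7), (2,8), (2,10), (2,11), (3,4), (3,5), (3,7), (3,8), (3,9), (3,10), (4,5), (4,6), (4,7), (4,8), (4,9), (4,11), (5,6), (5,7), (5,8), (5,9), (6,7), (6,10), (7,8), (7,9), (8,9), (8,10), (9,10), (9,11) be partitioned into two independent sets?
No (odd cycle of length 3: 8 -> 1 -> 4 -> 8)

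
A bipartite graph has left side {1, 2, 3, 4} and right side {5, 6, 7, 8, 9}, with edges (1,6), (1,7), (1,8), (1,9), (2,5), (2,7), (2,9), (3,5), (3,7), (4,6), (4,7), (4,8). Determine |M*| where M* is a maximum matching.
4 (matching: (1,6), (2,9), (3,7), (4,8); upper bound min(|L|,|R|) = min(4,5) = 4)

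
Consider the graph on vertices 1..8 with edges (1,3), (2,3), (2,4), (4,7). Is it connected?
No, it has 4 components: {1, 2, 3, 4, 7}, {5}, {6}, {8}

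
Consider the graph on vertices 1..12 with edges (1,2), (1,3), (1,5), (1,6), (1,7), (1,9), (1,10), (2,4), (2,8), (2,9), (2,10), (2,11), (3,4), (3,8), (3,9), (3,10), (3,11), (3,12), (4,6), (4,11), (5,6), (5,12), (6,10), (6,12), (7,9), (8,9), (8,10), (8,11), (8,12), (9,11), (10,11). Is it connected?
Yes (BFS from 1 visits [1, 2, 3, 5, 6, 7, 9, 10, 4, 8, 11, 12] — all 12 vertices reached)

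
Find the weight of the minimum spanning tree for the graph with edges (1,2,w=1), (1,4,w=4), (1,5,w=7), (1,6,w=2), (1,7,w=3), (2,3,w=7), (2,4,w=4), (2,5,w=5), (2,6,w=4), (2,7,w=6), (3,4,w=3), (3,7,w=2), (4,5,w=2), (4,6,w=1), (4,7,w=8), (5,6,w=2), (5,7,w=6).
11 (MST edges: (1,2,w=1), (1,6,w=2), (1,7,w=3), (3,7,w=2), (4,5,w=2), (4,6,w=1); sum of weights 1 + 2 + 3 + 2 + 2 + 1 = 11)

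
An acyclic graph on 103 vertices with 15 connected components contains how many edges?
88 (Each of the 15 component trees on V_i vertices has V_i - 1 edges; summing gives V - C = 103 - 15 = 88)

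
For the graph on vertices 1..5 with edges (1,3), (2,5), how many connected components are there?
3 (components: {1, 3}, {2, 5}, {4})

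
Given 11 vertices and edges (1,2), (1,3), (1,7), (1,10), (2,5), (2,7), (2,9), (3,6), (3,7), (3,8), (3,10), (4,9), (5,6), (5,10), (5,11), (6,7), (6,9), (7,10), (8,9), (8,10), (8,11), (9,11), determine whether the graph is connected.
Yes (BFS from 1 visits [1, 2, 3, 7, 10, 5, 9, 6, 8, 11, 4] — all 11 vertices reached)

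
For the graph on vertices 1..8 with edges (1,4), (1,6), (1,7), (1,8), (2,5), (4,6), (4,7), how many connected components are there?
3 (components: {1, 4, 6, 7, 8}, {2, 5}, {3})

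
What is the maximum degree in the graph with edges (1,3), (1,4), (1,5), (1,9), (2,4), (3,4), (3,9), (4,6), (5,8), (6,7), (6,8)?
4 (attained at vertices 1, 4)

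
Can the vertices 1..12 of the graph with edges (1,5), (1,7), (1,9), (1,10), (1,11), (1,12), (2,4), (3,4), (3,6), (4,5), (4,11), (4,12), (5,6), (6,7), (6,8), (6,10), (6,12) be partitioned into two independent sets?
Yes. Partition: {1, 4, 6}, {2, 3, 5, 7, 8, 9, 10, 11, 12}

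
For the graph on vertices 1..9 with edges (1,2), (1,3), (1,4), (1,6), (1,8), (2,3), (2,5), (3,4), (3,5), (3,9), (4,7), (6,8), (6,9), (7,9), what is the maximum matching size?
4 (matching: (1,8), (2,3), (4,7), (6,9); upper bound floor(n/2) = floor(9/2) = 4)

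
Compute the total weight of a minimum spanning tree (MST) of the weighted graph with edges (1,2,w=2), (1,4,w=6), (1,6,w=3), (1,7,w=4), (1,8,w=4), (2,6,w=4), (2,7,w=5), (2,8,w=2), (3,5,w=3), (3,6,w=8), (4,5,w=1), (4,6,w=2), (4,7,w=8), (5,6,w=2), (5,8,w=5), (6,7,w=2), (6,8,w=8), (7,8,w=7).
15 (MST edges: (1,2,w=2), (1,6,w=3), (2,8,w=2), (3,5,w=3), (4,5,w=1), (4,6,w=2), (6,7,w=2); sum of weights 2 + 3 + 2 + 3 + 1 + 2 + 2 = 15)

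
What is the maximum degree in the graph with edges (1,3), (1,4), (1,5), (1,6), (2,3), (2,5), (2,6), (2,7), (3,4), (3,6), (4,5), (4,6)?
4 (attained at vertices 1, 2, 3, 4, 6)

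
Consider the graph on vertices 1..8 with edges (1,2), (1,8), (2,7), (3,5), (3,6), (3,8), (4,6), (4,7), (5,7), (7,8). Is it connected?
Yes (BFS from 1 visits [1, 2, 8, 7, 3, 4, 5, 6] — all 8 vertices reached)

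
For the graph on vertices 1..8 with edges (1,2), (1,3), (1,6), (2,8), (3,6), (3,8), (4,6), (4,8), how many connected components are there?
3 (components: {1, 2, 3, 4, 6, 8}, {5}, {7})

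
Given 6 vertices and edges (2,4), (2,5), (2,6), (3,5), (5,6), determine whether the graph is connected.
No, it has 2 components: {1}, {2, 3, 4, 5, 6}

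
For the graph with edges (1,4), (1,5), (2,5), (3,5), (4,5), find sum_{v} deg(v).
10 (handshake: sum of degrees = 2|E| = 2 x 5 = 10)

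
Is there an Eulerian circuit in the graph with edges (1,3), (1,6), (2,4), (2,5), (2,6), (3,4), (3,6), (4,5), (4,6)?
No (2 vertices have odd degree: {2, 3}; Eulerian circuit requires 0)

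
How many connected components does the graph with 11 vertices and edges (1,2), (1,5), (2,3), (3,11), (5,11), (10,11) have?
6 (components: {1, 2, 3, 5, 10, 11}, {4}, {6}, {7}, {8}, {9})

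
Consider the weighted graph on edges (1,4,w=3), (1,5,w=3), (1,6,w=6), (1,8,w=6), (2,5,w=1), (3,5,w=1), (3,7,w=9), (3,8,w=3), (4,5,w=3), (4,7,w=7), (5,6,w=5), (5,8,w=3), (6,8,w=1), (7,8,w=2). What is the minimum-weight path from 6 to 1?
6 (path: 6 -> 1; weights 6 = 6)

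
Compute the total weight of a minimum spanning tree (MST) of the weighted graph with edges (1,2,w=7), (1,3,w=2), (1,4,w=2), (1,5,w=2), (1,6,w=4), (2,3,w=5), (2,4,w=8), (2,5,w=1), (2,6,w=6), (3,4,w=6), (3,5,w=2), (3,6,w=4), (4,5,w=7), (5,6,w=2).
9 (MST edges: (1,3,w=2), (1,4,w=2), (1,5,w=2), (2,5,w=1), (5,6,w=2); sum of weights 2 + 2 + 2 + 1 + 2 = 9)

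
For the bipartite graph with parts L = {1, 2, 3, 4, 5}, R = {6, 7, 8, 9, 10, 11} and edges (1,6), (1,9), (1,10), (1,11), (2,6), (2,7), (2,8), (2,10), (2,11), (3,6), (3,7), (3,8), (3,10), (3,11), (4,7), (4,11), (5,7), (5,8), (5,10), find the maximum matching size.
5 (matching: (1,9), (2,10), (3,11), (4,7), (5,8); upper bound min(|L|,|R|) = min(5,6) = 5)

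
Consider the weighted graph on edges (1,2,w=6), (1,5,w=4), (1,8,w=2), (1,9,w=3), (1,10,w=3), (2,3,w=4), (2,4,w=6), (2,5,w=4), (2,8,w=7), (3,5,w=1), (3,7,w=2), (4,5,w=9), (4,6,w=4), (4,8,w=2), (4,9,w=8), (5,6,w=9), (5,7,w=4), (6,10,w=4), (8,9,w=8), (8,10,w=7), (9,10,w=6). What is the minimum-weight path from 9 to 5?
7 (path: 9 -> 1 -> 5; weights 3 + 4 = 7)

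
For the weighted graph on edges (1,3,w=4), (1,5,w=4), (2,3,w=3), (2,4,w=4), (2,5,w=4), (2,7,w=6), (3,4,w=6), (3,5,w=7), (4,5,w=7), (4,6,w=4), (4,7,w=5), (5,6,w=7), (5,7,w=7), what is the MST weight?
24 (MST edges: (1,3,w=4), (1,5,w=4), (2,3,w=3), (2,4,w=4), (4,6,w=4), (4,7,w=5); sum of weights 4 + 4 + 3 + 4 + 4 + 5 = 24)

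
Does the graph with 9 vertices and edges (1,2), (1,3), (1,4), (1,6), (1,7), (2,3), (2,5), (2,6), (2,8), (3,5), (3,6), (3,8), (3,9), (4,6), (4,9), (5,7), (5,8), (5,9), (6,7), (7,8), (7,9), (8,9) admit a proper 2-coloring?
No (odd cycle of length 3: 4 -> 1 -> 6 -> 4)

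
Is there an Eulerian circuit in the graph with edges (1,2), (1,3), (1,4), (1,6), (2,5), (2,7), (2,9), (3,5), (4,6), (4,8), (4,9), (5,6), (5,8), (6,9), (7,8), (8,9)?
Yes (the graph is connected and all 9 vertices have even degree)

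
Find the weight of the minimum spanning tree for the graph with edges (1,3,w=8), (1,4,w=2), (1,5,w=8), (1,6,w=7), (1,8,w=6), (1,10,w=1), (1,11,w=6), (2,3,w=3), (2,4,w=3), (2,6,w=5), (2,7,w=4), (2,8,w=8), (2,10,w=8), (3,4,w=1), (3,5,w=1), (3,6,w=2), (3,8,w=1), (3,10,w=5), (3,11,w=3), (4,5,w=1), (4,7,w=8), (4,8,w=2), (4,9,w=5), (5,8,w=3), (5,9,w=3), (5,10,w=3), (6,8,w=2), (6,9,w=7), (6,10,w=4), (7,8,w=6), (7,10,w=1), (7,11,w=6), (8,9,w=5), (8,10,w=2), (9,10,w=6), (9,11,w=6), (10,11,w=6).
18 (MST edges: (1,4,w=2), (1,10,w=1), (2,3,w=3), (3,4,w=1), (3,5,w=1), (3,6,w=2), (3,8,w=1), (3,11,w=3), (5,9,w=3), (7,10,w=1); sum of weights 2 + 1 + 3 + 1 + 1 + 2 + 1 + 3 + 3 + 1 = 18)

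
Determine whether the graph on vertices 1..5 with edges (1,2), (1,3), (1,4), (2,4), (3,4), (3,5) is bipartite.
No (odd cycle of length 3: 3 -> 1 -> 4 -> 3)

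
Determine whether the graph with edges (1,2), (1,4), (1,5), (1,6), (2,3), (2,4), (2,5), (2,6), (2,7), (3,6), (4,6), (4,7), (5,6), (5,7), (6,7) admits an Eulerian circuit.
Yes (the graph is connected and all 7 vertices have even degree)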